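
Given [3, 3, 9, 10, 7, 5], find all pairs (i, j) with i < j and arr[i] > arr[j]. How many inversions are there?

Finding inversions in [3, 3, 9, 10, 7, 5]:

(2, 4): arr[2]=9 > arr[4]=7
(2, 5): arr[2]=9 > arr[5]=5
(3, 4): arr[3]=10 > arr[4]=7
(3, 5): arr[3]=10 > arr[5]=5
(4, 5): arr[4]=7 > arr[5]=5

Total inversions: 5

The array has 5 inversion(s): (2,4), (2,5), (3,4), (3,5), (4,5). Each pair (i,j) satisfies i < j and arr[i] > arr[j].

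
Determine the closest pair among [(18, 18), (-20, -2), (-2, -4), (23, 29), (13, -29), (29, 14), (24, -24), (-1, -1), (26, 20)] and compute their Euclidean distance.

Computing all pairwise distances among 9 points:

d((18, 18), (-20, -2)) = 42.9418
d((18, 18), (-2, -4)) = 29.7321
d((18, 18), (23, 29)) = 12.083
d((18, 18), (13, -29)) = 47.2652
d((18, 18), (29, 14)) = 11.7047
d((18, 18), (24, -24)) = 42.4264
d((18, 18), (-1, -1)) = 26.8701
d((18, 18), (26, 20)) = 8.2462
d((-20, -2), (-2, -4)) = 18.1108
d((-20, -2), (23, 29)) = 53.0094
d((-20, -2), (13, -29)) = 42.638
d((-20, -2), (29, 14)) = 51.5461
d((-20, -2), (24, -24)) = 49.1935
d((-20, -2), (-1, -1)) = 19.0263
d((-20, -2), (26, 20)) = 50.9902
d((-2, -4), (23, 29)) = 41.4005
d((-2, -4), (13, -29)) = 29.1548
d((-2, -4), (29, 14)) = 35.8469
d((-2, -4), (24, -24)) = 32.8024
d((-2, -4), (-1, -1)) = 3.1623 <-- minimum
d((-2, -4), (26, 20)) = 36.8782
d((23, 29), (13, -29)) = 58.8558
d((23, 29), (29, 14)) = 16.1555
d((23, 29), (24, -24)) = 53.0094
d((23, 29), (-1, -1)) = 38.4187
d((23, 29), (26, 20)) = 9.4868
d((13, -29), (29, 14)) = 45.8803
d((13, -29), (24, -24)) = 12.083
d((13, -29), (-1, -1)) = 31.305
d((13, -29), (26, 20)) = 50.6952
d((29, 14), (24, -24)) = 38.3275
d((29, 14), (-1, -1)) = 33.541
d((29, 14), (26, 20)) = 6.7082
d((24, -24), (-1, -1)) = 33.9706
d((24, -24), (26, 20)) = 44.0454
d((-1, -1), (26, 20)) = 34.2053

Closest pair: (-2, -4) and (-1, -1) with distance 3.1623

The closest pair is (-2, -4) and (-1, -1) with Euclidean distance 3.1623. For 9 points, brute-force pairwise comparison is shown above. For large n, the divide-and-conquer algorithm (sort by x, recurse on halves, check the dividing strip) achieves O(n log n).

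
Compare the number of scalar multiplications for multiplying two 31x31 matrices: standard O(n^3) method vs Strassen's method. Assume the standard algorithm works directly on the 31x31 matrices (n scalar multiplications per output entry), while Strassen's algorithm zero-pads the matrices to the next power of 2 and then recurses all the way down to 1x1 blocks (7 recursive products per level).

Matrix multiplication for 31x31 matrices:

Strassen's algorithm requires power-of-2 dimensions. Pad 31x31 to 32x32 (next power of 2).

Standard algorithm: 31^3 = 29791 multiplications
Strassen's algorithm: 7^(log2(32)) = 7^5 = 16807 multiplications
Savings: 29791 - 16807 = 12984 multiplications

Standard: 29791 multiplications (31^3). Strassen: 16807 multiplications (7^5, after padding to 32x32). Strassen reduces 8 recursive multiplications to 7 at each level.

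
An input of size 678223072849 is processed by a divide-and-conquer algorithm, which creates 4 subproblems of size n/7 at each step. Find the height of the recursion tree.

For divide and conquer with division factor 7:

Problem sizes at each level:
Level 0: 678223072849
Level 1: 96889010407
Level 2: 13841287201
Level 3: 1977326743
Level 4: 282475249
Level 5: 40353607
Level 6: 5764801
Level 7: 823543
Level 8: 117649
Level 9: 16807
Level 10: 2401
Level 11: 343
Level 12: 49
Level 13: 7
Level 14: 1

The root is level 0 and the size-1 base case is level 14 (the tree spans levels 0 through 14, i.e. 15 levels counting the root), so the depth is the number of divisions: log_7(678223072849) = 14

The recursion tree depth is log_7(678223072849) = 14. At each level, the problem size is divided by 7, so it takes 14 divisions to reduce to a base case of size 1. The algorithm makes 4 recursive calls at each level.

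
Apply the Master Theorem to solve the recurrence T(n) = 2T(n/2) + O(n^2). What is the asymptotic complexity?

Master Theorem for T(n) = 2T(n/2) + O(n^2):

a = 2, b = 2, c = 2
log_b(a) = log_2(2) = 1.0000

Case 3: c = 2 > log_2(2) = 1.0000
T(n) = O(n^2) = O(n^2)

For T(n) = 2T(n/2) + O(n^2): log_2(2) = 1.0000. This is Case 3 of the Master Theorem (c > log_b(a), work dominated by root), giving O(n^2).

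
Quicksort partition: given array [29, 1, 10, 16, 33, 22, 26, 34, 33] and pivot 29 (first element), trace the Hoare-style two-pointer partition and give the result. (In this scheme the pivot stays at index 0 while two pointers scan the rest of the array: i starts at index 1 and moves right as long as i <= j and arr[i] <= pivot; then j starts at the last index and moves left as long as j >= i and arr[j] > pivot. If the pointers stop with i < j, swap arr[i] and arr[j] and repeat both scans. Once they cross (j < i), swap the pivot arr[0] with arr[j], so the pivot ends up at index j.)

Hoare-style two-pointer partition with pivot = 29:

Initial array: [29, 1, 10, 16, 33, 22, 26, 34, 33]

Pointers start at i = 1, j = 8.
i stops at index 4 (arr[4]=33 > 29), j stops at index 6 (arr[6]=26 <= 29): swap arr[4] and arr[6], array becomes [29, 1, 10, 16, 26, 22, 33, 34, 33]
i ends at 6, j ends at 5: the pointers have crossed (j < i), so scanning stops.

Swap pivot arr[0] with arr[5] to place pivot at position 5: [22, 1, 10, 16, 26, 29, 33, 34, 33]
Pivot position: 5

After partitioning with pivot 29, the array becomes [22, 1, 10, 16, 26, 29, 33, 34, 33]. The pivot is placed at index 5. All elements to the left of the pivot are <= 29, and all elements to the right are > 29.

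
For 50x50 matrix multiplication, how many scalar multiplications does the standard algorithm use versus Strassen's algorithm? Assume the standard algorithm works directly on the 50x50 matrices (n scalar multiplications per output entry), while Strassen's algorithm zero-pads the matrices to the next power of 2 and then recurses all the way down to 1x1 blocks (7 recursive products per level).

Matrix multiplication for 50x50 matrices:

Strassen's algorithm requires power-of-2 dimensions. Pad 50x50 to 64x64 (next power of 2).

Standard algorithm: 50^3 = 125000 multiplications
Strassen's algorithm: 7^(log2(64)) = 7^6 = 117649 multiplications
Savings: 125000 - 117649 = 7351 multiplications

Standard: 125000 multiplications (50^3). Strassen: 117649 multiplications (7^6, after padding to 64x64). Strassen reduces 8 recursive multiplications to 7 at each level.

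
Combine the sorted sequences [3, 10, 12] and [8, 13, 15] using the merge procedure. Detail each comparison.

Merging process:

Compare 3 vs 8: take 3 from left. Merged: [3]
Compare 10 vs 8: take 8 from right. Merged: [3, 8]
Compare 10 vs 13: take 10 from left. Merged: [3, 8, 10]
Compare 12 vs 13: take 12 from left. Merged: [3, 8, 10, 12]
Append remaining from right: [13, 15]. Merged: [3, 8, 10, 12, 13, 15]

Final merged array: [3, 8, 10, 12, 13, 15]
Total comparisons: 4

The merged array is [3, 8, 10, 12, 13, 15], requiring 4 comparisons. The merge step runs in O(n) time where n is the total number of elements.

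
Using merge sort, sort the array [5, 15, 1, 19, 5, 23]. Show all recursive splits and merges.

Merge sort trace:

Split: [5, 15, 1, 19, 5, 23] -> [5, 15, 1] and [19, 5, 23]
  Split: [5, 15, 1] -> [5] and [15, 1]
    Split: [15, 1] -> [15] and [1]
    Merge: [15] + [1] -> [1, 15]
  Merge: [5] + [1, 15] -> [1, 5, 15]
  Split: [19, 5, 23] -> [19] and [5, 23]
    Split: [5, 23] -> [5] and [23]
    Merge: [5] + [23] -> [5, 23]
  Merge: [19] + [5, 23] -> [5, 19, 23]
Merge: [1, 5, 15] + [5, 19, 23] -> [1, 5, 5, 15, 19, 23]

Final sorted array: [1, 5, 5, 15, 19, 23]

The merge sort proceeds by recursively splitting the array and merging sorted halves.
After all merges, the sorted array is [1, 5, 5, 15, 19, 23].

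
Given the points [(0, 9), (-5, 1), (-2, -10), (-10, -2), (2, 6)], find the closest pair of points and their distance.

Computing all pairwise distances among 5 points:

d((0, 9), (-5, 1)) = 9.434
d((0, 9), (-2, -10)) = 19.105
d((0, 9), (-10, -2)) = 14.8661
d((0, 9), (2, 6)) = 3.6056 <-- minimum
d((-5, 1), (-2, -10)) = 11.4018
d((-5, 1), (-10, -2)) = 5.831
d((-5, 1), (2, 6)) = 8.6023
d((-2, -10), (-10, -2)) = 11.3137
d((-2, -10), (2, 6)) = 16.4924
d((-10, -2), (2, 6)) = 14.4222

Closest pair: (0, 9) and (2, 6) with distance 3.6056

The closest pair is (0, 9) and (2, 6) with Euclidean distance 3.6056. For 5 points, brute-force pairwise comparison is shown above. For large n, the divide-and-conquer algorithm (sort by x, recurse on halves, check the dividing strip) achieves O(n log n).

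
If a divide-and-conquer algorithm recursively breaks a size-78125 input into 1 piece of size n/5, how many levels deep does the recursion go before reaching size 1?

For divide and conquer with division factor 5:

Problem sizes at each level:
Level 0: 78125
Level 1: 15625
Level 2: 3125
Level 3: 625
Level 4: 125
Level 5: 25
Level 6: 5
Level 7: 1

The root is level 0 and the size-1 base case is level 7 (the tree spans levels 0 through 7, i.e. 8 levels counting the root), so the depth is the number of divisions: log_5(78125) = 7

The recursion tree depth is log_5(78125) = 7. At each level, the problem size is divided by 5, so it takes 7 divisions to reduce to a base case of size 1. The algorithm makes 1 recursive call at each level.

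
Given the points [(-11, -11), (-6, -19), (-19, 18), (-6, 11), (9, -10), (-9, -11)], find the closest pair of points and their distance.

Computing all pairwise distances among 6 points:

d((-11, -11), (-6, -19)) = 9.434
d((-11, -11), (-19, 18)) = 30.0832
d((-11, -11), (-6, 11)) = 22.561
d((-11, -11), (9, -10)) = 20.025
d((-11, -11), (-9, -11)) = 2.0 <-- minimum
d((-6, -19), (-19, 18)) = 39.2173
d((-6, -19), (-6, 11)) = 30.0
d((-6, -19), (9, -10)) = 17.4929
d((-6, -19), (-9, -11)) = 8.544
d((-19, 18), (-6, 11)) = 14.7648
d((-19, 18), (9, -10)) = 39.598
d((-19, 18), (-9, -11)) = 30.6757
d((-6, 11), (9, -10)) = 25.807
d((-6, 11), (-9, -11)) = 22.2036
d((9, -10), (-9, -11)) = 18.0278

Closest pair: (-11, -11) and (-9, -11) with distance 2.0

The closest pair is (-11, -11) and (-9, -11) with Euclidean distance 2.0. For 6 points, brute-force pairwise comparison is shown above. For large n, the divide-and-conquer algorithm (sort by x, recurse on halves, check the dividing strip) achieves O(n log n).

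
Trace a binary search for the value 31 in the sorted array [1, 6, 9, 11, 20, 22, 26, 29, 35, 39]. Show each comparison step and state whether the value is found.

Binary search for 31 in [1, 6, 9, 11, 20, 22, 26, 29, 35, 39]:

lo=0, hi=9, mid=4, arr[mid]=20 -> 20 < 31, search right half
lo=5, hi=9, mid=7, arr[mid]=29 -> 29 < 31, search right half
lo=8, hi=9, mid=8, arr[mid]=35 -> 35 > 31, search left half
lo=8 > hi=7, target 31 not found

Binary search determines that 31 is not in the array after 3 comparisons. The search space was exhausted without finding the target.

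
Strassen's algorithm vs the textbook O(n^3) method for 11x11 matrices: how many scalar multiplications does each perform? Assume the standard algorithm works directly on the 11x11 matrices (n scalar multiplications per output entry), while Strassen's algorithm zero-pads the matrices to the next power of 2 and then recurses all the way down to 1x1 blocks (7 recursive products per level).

Matrix multiplication for 11x11 matrices:

Strassen's algorithm requires power-of-2 dimensions. Pad 11x11 to 16x16 (next power of 2).

Standard algorithm: 11^3 = 1331 multiplications
Strassen's algorithm: 7^(log2(16)) = 7^4 = 2401 multiplications
Difference: 1331 - 2401 = -1070 (Strassen uses MORE here due to padding overhead — for small or just-over-power-of-2 n, padding can outweigh the per-level savings)

Standard: 1331 multiplications (11^3). Strassen: 2401 multiplications (7^4, after padding to 16x16). Strassen reduces 8 recursive multiplications to 7 at each level.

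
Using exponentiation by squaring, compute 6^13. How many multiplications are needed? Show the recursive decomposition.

Computing 6^13 by squaring (build up from 6^1; each line after the first costs one multiplication):

6^1 = 6
6^2 = (6^1)^2 = 6^2 = 36
6^3 = 6 * 6^2 = 6 * 36 = 216
6^6 = (6^3)^2 = 216^2 = 46656
6^12 = (6^6)^2 = 46656^2 = 2176782336
6^13 = 6 * 6^12 = 6 * 2176782336 = 13060694016

Result: 13060694016
Multiplications needed: 5 (5 lines after 6^1)

6^13 = 13060694016. Using exponentiation by squaring, this requires 5 multiplications. The key idea: if the exponent is even, square the half-power; if odd, multiply by the base once.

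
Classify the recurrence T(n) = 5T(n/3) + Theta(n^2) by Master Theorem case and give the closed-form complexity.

Master Theorem for T(n) = 5T(n/3) + O(n^2):

a = 5, b = 3, c = 2
log_b(a) = log_3(5) = 1.4650

Case 3: c = 2 > log_3(5) = 1.4650
T(n) = O(n^2) = O(n^2)

For T(n) = 5T(n/3) + O(n^2): log_3(5) = 1.4650. This is Case 3 of the Master Theorem (c > log_b(a), work dominated by root), giving O(n^2).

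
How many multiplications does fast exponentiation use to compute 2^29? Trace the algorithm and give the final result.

Computing 2^29 by squaring (build up from 2^1; each line after the first costs one multiplication):

2^1 = 2
2^2 = (2^1)^2 = 2^2 = 4
2^3 = 2 * 2^2 = 2 * 4 = 8
2^6 = (2^3)^2 = 8^2 = 64
2^7 = 2 * 2^6 = 2 * 64 = 128
2^14 = (2^7)^2 = 128^2 = 16384
2^28 = (2^14)^2 = 16384^2 = 268435456
2^29 = 2 * 2^28 = 2 * 268435456 = 536870912

Result: 536870912
Multiplications needed: 7 (7 lines after 2^1)

2^29 = 536870912. Using exponentiation by squaring, this requires 7 multiplications. The key idea: if the exponent is even, square the half-power; if odd, multiply by the base once.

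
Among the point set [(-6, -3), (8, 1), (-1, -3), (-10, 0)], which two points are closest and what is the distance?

Computing all pairwise distances among 4 points:

d((-6, -3), (8, 1)) = 14.5602
d((-6, -3), (-1, -3)) = 5.0 <-- minimum
d((-6, -3), (-10, 0)) = 5.0 <-- minimum
d((8, 1), (-1, -3)) = 9.8489
d((8, 1), (-10, 0)) = 18.0278
d((-1, -3), (-10, 0)) = 9.4868

Minimum distance: 5.0 (tie among 2 pairs: (-6, -3) and (-1, -3); (-6, -3) and (-10, 0))

The minimum Euclidean distance is 5.0. There is a tie: 2 pairs achieve this minimum — (-6, -3) and (-1, -3); (-6, -3) and (-10, 0). Any of these is a valid closest pair. For 4 points, brute-force pairwise comparison is shown above. For large n, the divide-and-conquer algorithm (sort by x, recurse on halves, check the dividing strip) achieves O(n log n).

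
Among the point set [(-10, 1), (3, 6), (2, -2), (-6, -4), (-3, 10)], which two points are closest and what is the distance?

Computing all pairwise distances among 5 points:

d((-10, 1), (3, 6)) = 13.9284
d((-10, 1), (2, -2)) = 12.3693
d((-10, 1), (-6, -4)) = 6.4031 <-- minimum
d((-10, 1), (-3, 10)) = 11.4018
d((3, 6), (2, -2)) = 8.0623
d((3, 6), (-6, -4)) = 13.4536
d((3, 6), (-3, 10)) = 7.2111
d((2, -2), (-6, -4)) = 8.2462
d((2, -2), (-3, 10)) = 13.0
d((-6, -4), (-3, 10)) = 14.3178

Closest pair: (-10, 1) and (-6, -4) with distance 6.4031

The closest pair is (-10, 1) and (-6, -4) with Euclidean distance 6.4031. For 5 points, brute-force pairwise comparison is shown above. For large n, the divide-and-conquer algorithm (sort by x, recurse on halves, check the dividing strip) achieves O(n log n).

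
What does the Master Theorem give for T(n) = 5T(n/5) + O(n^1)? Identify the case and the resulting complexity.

Master Theorem for T(n) = 5T(n/5) + O(n^1):

a = 5, b = 5, c = 1
log_b(a) = log_5(5) = 1.0000

Case 2: c = 1 = log_5(5) = 1.0000
T(n) = O(n^1 log n) = O(n log n)

For T(n) = 5T(n/5) + O(n^1): log_5(5) = 1.0000. This is Case 2 of the Master Theorem (c = log_b(a), equal work at all levels), giving O(n log n).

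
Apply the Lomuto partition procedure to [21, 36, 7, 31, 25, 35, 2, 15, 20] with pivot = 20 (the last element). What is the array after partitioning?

Lomuto partition with pivot = 20:

Initial array: [21, 36, 7, 31, 25, 35, 2, 15, 20]

arr[0]=21 > 20: no swap
arr[1]=36 > 20: no swap
arr[2]=7 <= 20: swap with position 0, array becomes [7, 36, 21, 31, 25, 35, 2, 15, 20]
arr[3]=31 > 20: no swap
arr[4]=25 > 20: no swap
arr[5]=35 > 20: no swap
arr[6]=2 <= 20: swap with position 1, array becomes [7, 2, 21, 31, 25, 35, 36, 15, 20]
arr[7]=15 <= 20: swap with position 2, array becomes [7, 2, 15, 31, 25, 35, 36, 21, 20]

Place pivot at position 3: [7, 2, 15, 20, 25, 35, 36, 21, 31]
Pivot position: 3

After partitioning with pivot 20, the array becomes [7, 2, 15, 20, 25, 35, 36, 21, 31]. The pivot is placed at index 3. All elements to the left of the pivot are <= 20, and all elements to the right are > 20.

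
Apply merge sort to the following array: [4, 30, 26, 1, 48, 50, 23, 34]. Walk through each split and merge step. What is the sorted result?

Merge sort trace:

Split: [4, 30, 26, 1, 48, 50, 23, 34] -> [4, 30, 26, 1] and [48, 50, 23, 34]
  Split: [4, 30, 26, 1] -> [4, 30] and [26, 1]
    Split: [4, 30] -> [4] and [30]
    Merge: [4] + [30] -> [4, 30]
    Split: [26, 1] -> [26] and [1]
    Merge: [26] + [1] -> [1, 26]
  Merge: [4, 30] + [1, 26] -> [1, 4, 26, 30]
  Split: [48, 50, 23, 34] -> [48, 50] and [23, 34]
    Split: [48, 50] -> [48] and [50]
    Merge: [48] + [50] -> [48, 50]
    Split: [23, 34] -> [23] and [34]
    Merge: [23] + [34] -> [23, 34]
  Merge: [48, 50] + [23, 34] -> [23, 34, 48, 50]
Merge: [1, 4, 26, 30] + [23, 34, 48, 50] -> [1, 4, 23, 26, 30, 34, 48, 50]

Final sorted array: [1, 4, 23, 26, 30, 34, 48, 50]

The merge sort proceeds by recursively splitting the array and merging sorted halves.
After all merges, the sorted array is [1, 4, 23, 26, 30, 34, 48, 50].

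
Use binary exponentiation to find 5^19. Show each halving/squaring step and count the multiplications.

Computing 5^19 by squaring (build up from 5^1; each line after the first costs one multiplication):

5^1 = 5
5^2 = (5^1)^2 = 5^2 = 25
5^4 = (5^2)^2 = 25^2 = 625
5^8 = (5^4)^2 = 625^2 = 390625
5^9 = 5 * 5^8 = 5 * 390625 = 1953125
5^18 = (5^9)^2 = 1953125^2 = 3814697265625
5^19 = 5 * 5^18 = 5 * 3814697265625 = 19073486328125

Result: 19073486328125
Multiplications needed: 6 (6 lines after 5^1)

5^19 = 19073486328125. Using exponentiation by squaring, this requires 6 multiplications. The key idea: if the exponent is even, square the half-power; if odd, multiply by the base once.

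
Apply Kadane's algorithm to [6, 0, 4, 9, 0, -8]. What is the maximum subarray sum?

Using Kadane's algorithm on [6, 0, 4, 9, 0, -8]:

Scanning through the array:
Position 1 (value 0): max_ending_here = 6, max_so_far = 6
Position 2 (value 4): max_ending_here = 10, max_so_far = 10
Position 3 (value 9): max_ending_here = 19, max_so_far = 19
Position 4 (value 0): max_ending_here = 19, max_so_far = 19
Position 5 (value -8): max_ending_here = 11, max_so_far = 19

Maximum subarray: [6, 0, 4, 9]
Maximum sum: 19

The maximum subarray is [6, 0, 4, 9] with sum 19. This subarray runs from index 0 to index 3.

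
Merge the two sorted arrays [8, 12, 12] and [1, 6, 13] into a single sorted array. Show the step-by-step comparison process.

Merging process:

Compare 8 vs 1: take 1 from right. Merged: [1]
Compare 8 vs 6: take 6 from right. Merged: [1, 6]
Compare 8 vs 13: take 8 from left. Merged: [1, 6, 8]
Compare 12 vs 13: take 12 from left. Merged: [1, 6, 8, 12]
Compare 12 vs 13: take 12 from left. Merged: [1, 6, 8, 12, 12]
Append remaining from right: [13]. Merged: [1, 6, 8, 12, 12, 13]

Final merged array: [1, 6, 8, 12, 12, 13]
Total comparisons: 5

The merged array is [1, 6, 8, 12, 12, 13], requiring 5 comparisons. The merge step runs in O(n) time where n is the total number of elements.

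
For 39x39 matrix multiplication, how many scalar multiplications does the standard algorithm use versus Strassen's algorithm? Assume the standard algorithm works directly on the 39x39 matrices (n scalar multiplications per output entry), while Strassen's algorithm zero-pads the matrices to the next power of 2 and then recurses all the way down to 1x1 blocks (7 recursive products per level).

Matrix multiplication for 39x39 matrices:

Strassen's algorithm requires power-of-2 dimensions. Pad 39x39 to 64x64 (next power of 2).

Standard algorithm: 39^3 = 59319 multiplications
Strassen's algorithm: 7^(log2(64)) = 7^6 = 117649 multiplications
Difference: 59319 - 117649 = -58330 (Strassen uses MORE here due to padding overhead — for small or just-over-power-of-2 n, padding can outweigh the per-level savings)

Standard: 59319 multiplications (39^3). Strassen: 117649 multiplications (7^6, after padding to 64x64). Strassen reduces 8 recursive multiplications to 7 at each level.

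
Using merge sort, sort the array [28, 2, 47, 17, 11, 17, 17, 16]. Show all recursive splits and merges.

Merge sort trace:

Split: [28, 2, 47, 17, 11, 17, 17, 16] -> [28, 2, 47, 17] and [11, 17, 17, 16]
  Split: [28, 2, 47, 17] -> [28, 2] and [47, 17]
    Split: [28, 2] -> [28] and [2]
    Merge: [28] + [2] -> [2, 28]
    Split: [47, 17] -> [47] and [17]
    Merge: [47] + [17] -> [17, 47]
  Merge: [2, 28] + [17, 47] -> [2, 17, 28, 47]
  Split: [11, 17, 17, 16] -> [11, 17] and [17, 16]
    Split: [11, 17] -> [11] and [17]
    Merge: [11] + [17] -> [11, 17]
    Split: [17, 16] -> [17] and [16]
    Merge: [17] + [16] -> [16, 17]
  Merge: [11, 17] + [16, 17] -> [11, 16, 17, 17]
Merge: [2, 17, 28, 47] + [11, 16, 17, 17] -> [2, 11, 16, 17, 17, 17, 28, 47]

Final sorted array: [2, 11, 16, 17, 17, 17, 28, 47]

The merge sort proceeds by recursively splitting the array and merging sorted halves.
After all merges, the sorted array is [2, 11, 16, 17, 17, 17, 28, 47].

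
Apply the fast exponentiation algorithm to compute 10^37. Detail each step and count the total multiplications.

Computing 10^37 by squaring (build up from 10^1; each line after the first costs one multiplication):

10^1 = 10
10^2 = (10^1)^2 = 10^2 = 100
10^4 = (10^2)^2 = 100^2 = 10000
10^8 = (10^4)^2 = 10000^2 = 100000000
10^9 = 10 * 10^8 = 10 * 100000000 = 1000000000
10^18 = (10^9)^2 = 1000000000^2 = 1000000000000000000
10^36 = (10^18)^2 = 1000000000000000000^2 = 1000000000000000000000000000000000000
10^37 = 10 * 10^36 = 10 * 1000000000000000000000000000000000000 = 10000000000000000000000000000000000000

Result: 10000000000000000000000000000000000000
Multiplications needed: 7 (7 lines after 10^1)

10^37 = 10000000000000000000000000000000000000. Using exponentiation by squaring, this requires 7 multiplications. The key idea: if the exponent is even, square the half-power; if odd, multiply by the base once.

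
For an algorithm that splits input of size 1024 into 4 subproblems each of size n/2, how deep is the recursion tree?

For divide and conquer with division factor 2:

Problem sizes at each level:
Level 0: 1024
Level 1: 512
Level 2: 256
Level 3: 128
Level 4: 64
Level 5: 32
Level 6: 16
Level 7: 8
Level 8: 4
Level 9: 2
Level 10: 1

The root is level 0 and the size-1 base case is level 10 (the tree spans levels 0 through 10, i.e. 11 levels counting the root), so the depth is the number of divisions: log_2(1024) = 10

The recursion tree depth is log_2(1024) = 10. At each level, the problem size is divided by 2, so it takes 10 divisions to reduce to a base case of size 1. The algorithm makes 4 recursive calls at each level.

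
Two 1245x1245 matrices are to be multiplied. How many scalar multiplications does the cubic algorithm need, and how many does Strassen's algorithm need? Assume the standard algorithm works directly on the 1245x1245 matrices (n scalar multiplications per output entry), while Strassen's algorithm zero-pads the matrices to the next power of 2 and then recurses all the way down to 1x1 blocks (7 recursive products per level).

Matrix multiplication for 1245x1245 matrices:

Strassen's algorithm requires power-of-2 dimensions. Pad 1245x1245 to 2048x2048 (next power of 2).

Standard algorithm: 1245^3 = 1929781125 multiplications
Strassen's algorithm: 7^(log2(2048)) = 7^11 = 1977326743 multiplications
Difference: 1929781125 - 1977326743 = -47545618 (Strassen uses MORE here due to padding overhead — for small or just-over-power-of-2 n, padding can outweigh the per-level savings)

Standard: 1929781125 multiplications (1245^3). Strassen: 1977326743 multiplications (7^11, after padding to 2048x2048). Strassen reduces 8 recursive multiplications to 7 at each level.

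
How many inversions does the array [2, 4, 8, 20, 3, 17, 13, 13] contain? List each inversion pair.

Finding inversions in [2, 4, 8, 20, 3, 17, 13, 13]:

(1, 4): arr[1]=4 > arr[4]=3
(2, 4): arr[2]=8 > arr[4]=3
(3, 4): arr[3]=20 > arr[4]=3
(3, 5): arr[3]=20 > arr[5]=17
(3, 6): arr[3]=20 > arr[6]=13
(3, 7): arr[3]=20 > arr[7]=13
(5, 6): arr[5]=17 > arr[6]=13
(5, 7): arr[5]=17 > arr[7]=13

Total inversions: 8

The array has 8 inversion(s): (1,4), (2,4), (3,4), (3,5), (3,6), (3,7), (5,6), (5,7). Each pair (i,j) satisfies i < j and arr[i] > arr[j].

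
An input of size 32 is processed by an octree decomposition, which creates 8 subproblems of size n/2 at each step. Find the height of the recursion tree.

For divide and conquer with division factor 2:

Problem sizes at each level:
Level 0: 32
Level 1: 16
Level 2: 8
Level 3: 4
Level 4: 2
Level 5: 1

The root is level 0 and the size-1 base case is level 5 (the tree spans levels 0 through 5, i.e. 6 levels counting the root), so the depth is the number of divisions: log_2(32) = 5

The recursion tree depth is log_2(32) = 5. At each level, the problem size is divided by 2, so it takes 5 divisions to reduce to a base case of size 1. The algorithm makes 8 recursive calls at each level.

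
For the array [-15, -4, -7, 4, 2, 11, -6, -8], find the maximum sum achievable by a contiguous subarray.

Using Kadane's algorithm on [-15, -4, -7, 4, 2, 11, -6, -8]:

Scanning through the array:
Position 1 (value -4): max_ending_here = -4, max_so_far = -4
Position 2 (value -7): max_ending_here = -7, max_so_far = -4
Position 3 (value 4): max_ending_here = 4, max_so_far = 4
Position 4 (value 2): max_ending_here = 6, max_so_far = 6
Position 5 (value 11): max_ending_here = 17, max_so_far = 17
Position 6 (value -6): max_ending_here = 11, max_so_far = 17
Position 7 (value -8): max_ending_here = 3, max_so_far = 17

Maximum subarray: [4, 2, 11]
Maximum sum: 17

The maximum subarray is [4, 2, 11] with sum 17. This subarray runs from index 3 to index 5.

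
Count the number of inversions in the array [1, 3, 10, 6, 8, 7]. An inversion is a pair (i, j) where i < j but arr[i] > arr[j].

Finding inversions in [1, 3, 10, 6, 8, 7]:

(2, 3): arr[2]=10 > arr[3]=6
(2, 4): arr[2]=10 > arr[4]=8
(2, 5): arr[2]=10 > arr[5]=7
(4, 5): arr[4]=8 > arr[5]=7

Total inversions: 4

The array has 4 inversion(s): (2,3), (2,4), (2,5), (4,5). Each pair (i,j) satisfies i < j and arr[i] > arr[j].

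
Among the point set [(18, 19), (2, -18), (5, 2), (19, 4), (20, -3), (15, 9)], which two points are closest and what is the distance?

Computing all pairwise distances among 6 points:

d((18, 19), (2, -18)) = 40.3113
d((18, 19), (5, 2)) = 21.4009
d((18, 19), (19, 4)) = 15.0333
d((18, 19), (20, -3)) = 22.0907
d((18, 19), (15, 9)) = 10.4403
d((2, -18), (5, 2)) = 20.2237
d((2, -18), (19, 4)) = 27.8029
d((2, -18), (20, -3)) = 23.4307
d((2, -18), (15, 9)) = 29.9666
d((5, 2), (19, 4)) = 14.1421
d((5, 2), (20, -3)) = 15.8114
d((5, 2), (15, 9)) = 12.2066
d((19, 4), (20, -3)) = 7.0711
d((19, 4), (15, 9)) = 6.4031 <-- minimum
d((20, -3), (15, 9)) = 13.0

Closest pair: (19, 4) and (15, 9) with distance 6.4031

The closest pair is (19, 4) and (15, 9) with Euclidean distance 6.4031. For 6 points, brute-force pairwise comparison is shown above. For large n, the divide-and-conquer algorithm (sort by x, recurse on halves, check the dividing strip) achieves O(n log n).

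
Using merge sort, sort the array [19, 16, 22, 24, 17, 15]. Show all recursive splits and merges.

Merge sort trace:

Split: [19, 16, 22, 24, 17, 15] -> [19, 16, 22] and [24, 17, 15]
  Split: [19, 16, 22] -> [19] and [16, 22]
    Split: [16, 22] -> [16] and [22]
    Merge: [16] + [22] -> [16, 22]
  Merge: [19] + [16, 22] -> [16, 19, 22]
  Split: [24, 17, 15] -> [24] and [17, 15]
    Split: [17, 15] -> [17] and [15]
    Merge: [17] + [15] -> [15, 17]
  Merge: [24] + [15, 17] -> [15, 17, 24]
Merge: [16, 19, 22] + [15, 17, 24] -> [15, 16, 17, 19, 22, 24]

Final sorted array: [15, 16, 17, 19, 22, 24]

The merge sort proceeds by recursively splitting the array and merging sorted halves.
After all merges, the sorted array is [15, 16, 17, 19, 22, 24].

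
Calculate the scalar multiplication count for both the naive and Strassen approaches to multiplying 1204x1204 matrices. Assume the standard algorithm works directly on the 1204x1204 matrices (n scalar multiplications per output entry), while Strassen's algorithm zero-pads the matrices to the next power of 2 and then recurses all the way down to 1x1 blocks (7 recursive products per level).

Matrix multiplication for 1204x1204 matrices:

Strassen's algorithm requires power-of-2 dimensions. Pad 1204x1204 to 2048x2048 (next power of 2).

Standard algorithm: 1204^3 = 1745337664 multiplications
Strassen's algorithm: 7^(log2(2048)) = 7^11 = 1977326743 multiplications
Difference: 1745337664 - 1977326743 = -231989079 (Strassen uses MORE here due to padding overhead — for small or just-over-power-of-2 n, padding can outweigh the per-level savings)

Standard: 1745337664 multiplications (1204^3). Strassen: 1977326743 multiplications (7^11, after padding to 2048x2048). Strassen reduces 8 recursive multiplications to 7 at each level.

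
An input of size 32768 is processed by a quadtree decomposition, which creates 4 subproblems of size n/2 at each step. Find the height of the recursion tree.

For divide and conquer with division factor 2:

Problem sizes at each level:
Level 0: 32768
Level 1: 16384
Level 2: 8192
Level 3: 4096
Level 4: 2048
Level 5: 1024
Level 6: 512
Level 7: 256
Level 8: 128
Level 9: 64
Level 10: 32
Level 11: 16
Level 12: 8
Level 13: 4
Level 14: 2
Level 15: 1

The root is level 0 and the size-1 base case is level 15 (the tree spans levels 0 through 15, i.e. 16 levels counting the root), so the depth is the number of divisions: log_2(32768) = 15

The recursion tree depth is log_2(32768) = 15. At each level, the problem size is divided by 2, so it takes 15 divisions to reduce to a base case of size 1. The algorithm makes 4 recursive calls at each level.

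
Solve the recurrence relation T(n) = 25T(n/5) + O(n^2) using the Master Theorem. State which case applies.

Master Theorem for T(n) = 25T(n/5) + O(n^2):

a = 25, b = 5, c = 2
log_b(a) = log_5(25) = 2.0000

Case 2: c = 2 = log_5(25) = 2.0000
T(n) = O(n^2 log n) = O(n^2 log n)

For T(n) = 25T(n/5) + O(n^2): log_5(25) = 2.0000. This is Case 2 of the Master Theorem (c = log_b(a), equal work at all levels), giving O(n^2 log n).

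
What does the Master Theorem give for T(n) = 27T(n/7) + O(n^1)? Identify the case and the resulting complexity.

Master Theorem for T(n) = 27T(n/7) + O(n^1):

a = 27, b = 7, c = 1
log_b(a) = log_7(27) = 1.6937

Case 1: c = 1 < log_7(27) = 1.6937
T(n) = O(n^(log_7 27))

For T(n) = 27T(n/7) + O(n^1): log_7(27) = 1.6937. This is Case 1 of the Master Theorem (c < log_b(a), work dominated by leaves), giving O(n^(log_7 27)).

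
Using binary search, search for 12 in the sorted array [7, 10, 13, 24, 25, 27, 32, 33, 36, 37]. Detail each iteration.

Binary search for 12 in [7, 10, 13, 24, 25, 27, 32, 33, 36, 37]:

lo=0, hi=9, mid=4, arr[mid]=25 -> 25 > 12, search left half
lo=0, hi=3, mid=1, arr[mid]=10 -> 10 < 12, search right half
lo=2, hi=3, mid=2, arr[mid]=13 -> 13 > 12, search left half
lo=2 > hi=1, target 12 not found

Binary search determines that 12 is not in the array after 3 comparisons. The search space was exhausted without finding the target.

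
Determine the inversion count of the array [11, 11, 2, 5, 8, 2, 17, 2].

Finding inversions in [11, 11, 2, 5, 8, 2, 17, 2]:

(0, 2): arr[0]=11 > arr[2]=2
(0, 3): arr[0]=11 > arr[3]=5
(0, 4): arr[0]=11 > arr[4]=8
(0, 5): arr[0]=11 > arr[5]=2
(0, 7): arr[0]=11 > arr[7]=2
(1, 2): arr[1]=11 > arr[2]=2
(1, 3): arr[1]=11 > arr[3]=5
(1, 4): arr[1]=11 > arr[4]=8
(1, 5): arr[1]=11 > arr[5]=2
(1, 7): arr[1]=11 > arr[7]=2
(3, 5): arr[3]=5 > arr[5]=2
(3, 7): arr[3]=5 > arr[7]=2
(4, 5): arr[4]=8 > arr[5]=2
(4, 7): arr[4]=8 > arr[7]=2
(6, 7): arr[6]=17 > arr[7]=2

Total inversions: 15

The array has 15 inversion(s): (0,2), (0,3), (0,4), (0,5), (0,7), (1,2), (1,3), (1,4), (1,5), (1,7), (3,5), (3,7), (4,5), (4,7), (6,7). Each pair (i,j) satisfies i < j and arr[i] > arr[j].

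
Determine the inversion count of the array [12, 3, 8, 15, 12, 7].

Finding inversions in [12, 3, 8, 15, 12, 7]:

(0, 1): arr[0]=12 > arr[1]=3
(0, 2): arr[0]=12 > arr[2]=8
(0, 5): arr[0]=12 > arr[5]=7
(2, 5): arr[2]=8 > arr[5]=7
(3, 4): arr[3]=15 > arr[4]=12
(3, 5): arr[3]=15 > arr[5]=7
(4, 5): arr[4]=12 > arr[5]=7

Total inversions: 7

The array has 7 inversion(s): (0,1), (0,2), (0,5), (2,5), (3,4), (3,5), (4,5). Each pair (i,j) satisfies i < j and arr[i] > arr[j].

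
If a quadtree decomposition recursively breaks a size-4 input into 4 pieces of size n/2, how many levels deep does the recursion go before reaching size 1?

For divide and conquer with division factor 2:

Problem sizes at each level:
Level 0: 4
Level 1: 2
Level 2: 1

The root is level 0 and the size-1 base case is level 2 (the tree spans levels 0 through 2, i.e. 3 levels counting the root), so the depth is the number of divisions: log_2(4) = 2

The recursion tree depth is log_2(4) = 2. At each level, the problem size is divided by 2, so it takes 2 divisions to reduce to a base case of size 1. The algorithm makes 4 recursive calls at each level.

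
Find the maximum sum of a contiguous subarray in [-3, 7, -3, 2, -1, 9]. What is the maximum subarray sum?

Using Kadane's algorithm on [-3, 7, -3, 2, -1, 9]:

Scanning through the array:
Position 1 (value 7): max_ending_here = 7, max_so_far = 7
Position 2 (value -3): max_ending_here = 4, max_so_far = 7
Position 3 (value 2): max_ending_here = 6, max_so_far = 7
Position 4 (value -1): max_ending_here = 5, max_so_far = 7
Position 5 (value 9): max_ending_here = 14, max_so_far = 14

Maximum subarray: [7, -3, 2, -1, 9]
Maximum sum: 14

The maximum subarray is [7, -3, 2, -1, 9] with sum 14. This subarray runs from index 1 to index 5.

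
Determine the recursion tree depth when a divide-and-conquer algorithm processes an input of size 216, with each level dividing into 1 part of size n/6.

For divide and conquer with division factor 6:

Problem sizes at each level:
Level 0: 216
Level 1: 36
Level 2: 6
Level 3: 1

The root is level 0 and the size-1 base case is level 3 (the tree spans levels 0 through 3, i.e. 4 levels counting the root), so the depth is the number of divisions: log_6(216) = 3

The recursion tree depth is log_6(216) = 3. At each level, the problem size is divided by 6, so it takes 3 divisions to reduce to a base case of size 1. The algorithm makes 1 recursive call at each level.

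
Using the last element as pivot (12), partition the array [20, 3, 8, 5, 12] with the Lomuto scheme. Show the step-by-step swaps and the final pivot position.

Lomuto partition with pivot = 12:

Initial array: [20, 3, 8, 5, 12]

arr[0]=20 > 12: no swap
arr[1]=3 <= 12: swap with position 0, array becomes [3, 20, 8, 5, 12]
arr[2]=8 <= 12: swap with position 1, array becomes [3, 8, 20, 5, 12]
arr[3]=5 <= 12: swap with position 2, array becomes [3, 8, 5, 20, 12]

Place pivot at position 3: [3, 8, 5, 12, 20]
Pivot position: 3

After partitioning with pivot 12, the array becomes [3, 8, 5, 12, 20]. The pivot is placed at index 3. All elements to the left of the pivot are <= 12, and all elements to the right are > 12.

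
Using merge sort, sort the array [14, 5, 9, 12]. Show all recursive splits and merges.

Merge sort trace:

Split: [14, 5, 9, 12] -> [14, 5] and [9, 12]
  Split: [14, 5] -> [14] and [5]
  Merge: [14] + [5] -> [5, 14]
  Split: [9, 12] -> [9] and [12]
  Merge: [9] + [12] -> [9, 12]
Merge: [5, 14] + [9, 12] -> [5, 9, 12, 14]

Final sorted array: [5, 9, 12, 14]

The merge sort proceeds by recursively splitting the array and merging sorted halves.
After all merges, the sorted array is [5, 9, 12, 14].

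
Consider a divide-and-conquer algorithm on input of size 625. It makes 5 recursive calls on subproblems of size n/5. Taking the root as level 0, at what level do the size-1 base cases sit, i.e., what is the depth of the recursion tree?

For divide and conquer with division factor 5:

Problem sizes at each level:
Level 0: 625
Level 1: 125
Level 2: 25
Level 3: 5
Level 4: 1

The root is level 0 and the size-1 base case is level 4 (the tree spans levels 0 through 4, i.e. 5 levels counting the root), so the depth is the number of divisions: log_5(625) = 4

The recursion tree depth is log_5(625) = 4. At each level, the problem size is divided by 5, so it takes 4 divisions to reduce to a base case of size 1. The algorithm makes 5 recursive calls at each level.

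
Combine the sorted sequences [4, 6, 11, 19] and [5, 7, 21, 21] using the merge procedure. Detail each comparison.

Merging process:

Compare 4 vs 5: take 4 from left. Merged: [4]
Compare 6 vs 5: take 5 from right. Merged: [4, 5]
Compare 6 vs 7: take 6 from left. Merged: [4, 5, 6]
Compare 11 vs 7: take 7 from right. Merged: [4, 5, 6, 7]
Compare 11 vs 21: take 11 from left. Merged: [4, 5, 6, 7, 11]
Compare 19 vs 21: take 19 from left. Merged: [4, 5, 6, 7, 11, 19]
Append remaining from right: [21, 21]. Merged: [4, 5, 6, 7, 11, 19, 21, 21]

Final merged array: [4, 5, 6, 7, 11, 19, 21, 21]
Total comparisons: 6

The merged array is [4, 5, 6, 7, 11, 19, 21, 21], requiring 6 comparisons. The merge step runs in O(n) time where n is the total number of elements.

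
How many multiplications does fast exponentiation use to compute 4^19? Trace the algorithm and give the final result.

Computing 4^19 by squaring (build up from 4^1; each line after the first costs one multiplication):

4^1 = 4
4^2 = (4^1)^2 = 4^2 = 16
4^4 = (4^2)^2 = 16^2 = 256
4^8 = (4^4)^2 = 256^2 = 65536
4^9 = 4 * 4^8 = 4 * 65536 = 262144
4^18 = (4^9)^2 = 262144^2 = 68719476736
4^19 = 4 * 4^18 = 4 * 68719476736 = 274877906944

Result: 274877906944
Multiplications needed: 6 (6 lines after 4^1)

4^19 = 274877906944. Using exponentiation by squaring, this requires 6 multiplications. The key idea: if the exponent is even, square the half-power; if odd, multiply by the base once.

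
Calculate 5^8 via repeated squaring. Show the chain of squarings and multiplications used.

Computing 5^8 by squaring (build up from 5^1; each line after the first costs one multiplication):

5^1 = 5
5^2 = (5^1)^2 = 5^2 = 25
5^4 = (5^2)^2 = 25^2 = 625
5^8 = (5^4)^2 = 625^2 = 390625

Result: 390625
Multiplications needed: 3 (3 lines after 5^1)

5^8 = 390625. Using exponentiation by squaring, this requires 3 multiplications. The key idea: if the exponent is even, square the half-power; if odd, multiply by the base once.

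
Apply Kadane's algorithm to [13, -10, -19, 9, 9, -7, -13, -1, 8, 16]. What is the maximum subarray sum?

Using Kadane's algorithm on [13, -10, -19, 9, 9, -7, -13, -1, 8, 16]:

Scanning through the array:
Position 1 (value -10): max_ending_here = 3, max_so_far = 13
Position 2 (value -19): max_ending_here = -16, max_so_far = 13
Position 3 (value 9): max_ending_here = 9, max_so_far = 13
Position 4 (value 9): max_ending_here = 18, max_so_far = 18
Position 5 (value -7): max_ending_here = 11, max_so_far = 18
Position 6 (value -13): max_ending_here = -2, max_so_far = 18
Position 7 (value -1): max_ending_here = -1, max_so_far = 18
Position 8 (value 8): max_ending_here = 8, max_so_far = 18
Position 9 (value 16): max_ending_here = 24, max_so_far = 24

Maximum subarray: [8, 16]
Maximum sum: 24

The maximum subarray is [8, 16] with sum 24. This subarray runs from index 8 to index 9.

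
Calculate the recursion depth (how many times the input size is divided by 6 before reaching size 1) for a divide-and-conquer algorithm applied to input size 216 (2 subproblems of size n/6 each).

For divide and conquer with division factor 6:

Problem sizes at each level:
Level 0: 216
Level 1: 36
Level 2: 6
Level 3: 1

The root is level 0 and the size-1 base case is level 3 (the tree spans levels 0 through 3, i.e. 4 levels counting the root), so the depth is the number of divisions: log_6(216) = 3

The recursion tree depth is log_6(216) = 3. At each level, the problem size is divided by 6, so it takes 3 divisions to reduce to a base case of size 1. The algorithm makes 2 recursive calls at each level.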